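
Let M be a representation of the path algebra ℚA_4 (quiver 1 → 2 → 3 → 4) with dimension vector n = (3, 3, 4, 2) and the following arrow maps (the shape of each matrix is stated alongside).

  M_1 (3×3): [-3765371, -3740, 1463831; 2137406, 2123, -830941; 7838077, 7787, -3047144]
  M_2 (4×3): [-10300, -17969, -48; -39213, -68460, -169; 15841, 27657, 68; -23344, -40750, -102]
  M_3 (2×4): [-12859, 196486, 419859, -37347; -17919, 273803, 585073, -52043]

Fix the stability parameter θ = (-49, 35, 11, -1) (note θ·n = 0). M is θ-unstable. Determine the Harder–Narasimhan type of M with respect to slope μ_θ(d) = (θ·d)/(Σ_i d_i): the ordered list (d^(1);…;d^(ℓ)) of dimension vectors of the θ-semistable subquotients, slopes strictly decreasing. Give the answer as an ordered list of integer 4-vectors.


Barcode: M ≅ I[1,3], I[1,4]^2, I[3,3]. HN layers by μ_θ (4 steps, strictly decreasing):
  μ^(1)=23; μ^(2)=15; μ^(3)=11; μ^(4)=-49

((0, 1, 1, 0); (0, 2, 2, 2); (0, 0, 1, 0); (3, 0, 0, 0))


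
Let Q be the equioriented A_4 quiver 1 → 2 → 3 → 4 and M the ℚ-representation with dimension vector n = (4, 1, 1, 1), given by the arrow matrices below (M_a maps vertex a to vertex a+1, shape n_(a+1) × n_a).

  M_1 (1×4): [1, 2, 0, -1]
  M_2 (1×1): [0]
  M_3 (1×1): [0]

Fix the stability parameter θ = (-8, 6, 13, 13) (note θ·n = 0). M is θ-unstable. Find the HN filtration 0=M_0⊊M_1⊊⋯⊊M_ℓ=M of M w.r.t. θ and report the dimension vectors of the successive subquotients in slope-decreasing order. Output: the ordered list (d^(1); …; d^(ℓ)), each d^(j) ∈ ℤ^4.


Via rank(M_{q-1}∘⋯∘M_p): M ≅ I[1,1]^3, I[1,2], I[3,3], I[4,4].
μ_θ-semistable layers: μ^(1)=13; μ^(2)=6; μ^(3)=-8

((0, 0, 1, 1); (0, 1, 0, 0); (4, 0, 0, 0))


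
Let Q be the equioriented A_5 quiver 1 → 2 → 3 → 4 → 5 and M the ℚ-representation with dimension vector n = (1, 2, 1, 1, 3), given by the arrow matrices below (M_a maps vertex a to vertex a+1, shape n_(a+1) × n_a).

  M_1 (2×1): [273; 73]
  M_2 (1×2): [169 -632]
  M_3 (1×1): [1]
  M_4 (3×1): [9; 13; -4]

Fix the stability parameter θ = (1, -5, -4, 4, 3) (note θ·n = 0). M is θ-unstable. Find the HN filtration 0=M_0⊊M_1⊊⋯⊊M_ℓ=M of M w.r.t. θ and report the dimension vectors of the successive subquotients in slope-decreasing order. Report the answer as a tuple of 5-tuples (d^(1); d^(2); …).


Barcode: M ≅ I[1,5], I[2,2], I[5,5]^2. HN layers by μ_θ (4 steps, strictly decreasing):
  μ^(1)=7/2; μ^(2)=3; μ^(3)=-8/3; μ^(4)=-5

((0, 0, 0, 1, 1); (0, 0, 0, 0, 2); (1, 1, 1, 0, 0); (0, 1, 0, 0, 0))


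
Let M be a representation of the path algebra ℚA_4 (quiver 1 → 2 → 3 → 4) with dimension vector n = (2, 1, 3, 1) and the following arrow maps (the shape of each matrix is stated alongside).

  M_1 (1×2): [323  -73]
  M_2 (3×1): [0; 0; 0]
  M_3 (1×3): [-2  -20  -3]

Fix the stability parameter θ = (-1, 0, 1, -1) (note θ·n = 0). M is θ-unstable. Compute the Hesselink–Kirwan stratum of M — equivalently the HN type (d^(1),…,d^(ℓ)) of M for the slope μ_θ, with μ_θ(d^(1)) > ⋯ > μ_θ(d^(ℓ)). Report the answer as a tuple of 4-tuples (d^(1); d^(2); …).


Interval decomposition of M: I[1,1], I[1,2], I[3,3]^2, I[3,4].
HN type (ℓ=3): μ^(1)=1; μ^(2)=0; μ^(3)=-1

((0, 0, 2, 0); (0, 1, 1, 1); (2, 0, 0, 0))


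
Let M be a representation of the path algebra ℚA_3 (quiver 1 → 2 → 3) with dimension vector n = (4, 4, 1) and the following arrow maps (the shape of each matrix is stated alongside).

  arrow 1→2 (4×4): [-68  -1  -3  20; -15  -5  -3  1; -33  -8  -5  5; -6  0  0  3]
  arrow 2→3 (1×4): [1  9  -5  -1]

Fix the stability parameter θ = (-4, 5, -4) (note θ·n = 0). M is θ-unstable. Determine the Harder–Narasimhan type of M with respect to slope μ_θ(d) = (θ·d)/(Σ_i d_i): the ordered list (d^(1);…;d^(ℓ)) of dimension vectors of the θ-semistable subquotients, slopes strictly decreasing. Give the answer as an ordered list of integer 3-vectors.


Interval decomposition of M: I[1,2]^3, I[1,3].
HN type (ℓ=3): μ^(1)=5; μ^(2)=1/2; μ^(3)=-4

((0, 3, 0); (0, 1, 1); (4, 0, 0))


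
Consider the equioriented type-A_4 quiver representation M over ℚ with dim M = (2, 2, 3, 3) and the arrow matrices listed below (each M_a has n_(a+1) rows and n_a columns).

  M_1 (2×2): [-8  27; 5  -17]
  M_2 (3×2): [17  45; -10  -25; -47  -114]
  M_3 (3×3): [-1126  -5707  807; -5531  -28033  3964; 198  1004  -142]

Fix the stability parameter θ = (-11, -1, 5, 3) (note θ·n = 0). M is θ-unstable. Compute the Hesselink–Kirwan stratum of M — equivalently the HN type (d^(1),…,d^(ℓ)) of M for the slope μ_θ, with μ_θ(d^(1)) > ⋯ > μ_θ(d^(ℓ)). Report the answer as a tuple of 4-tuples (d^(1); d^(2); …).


Via rank(M_{q-1}∘⋯∘M_p): M ≅ I[1,4]^2, I[3,3], I[4,4].
μ_θ-semistable layers: μ^(1)=5; μ^(2)=4; μ^(3)=3; μ^(4)=-1; μ^(5)=-11

((0, 0, 1, 0); (0, 0, 2, 2); (0, 0, 0, 1); (0, 2, 0, 0); (2, 0, 0, 0))


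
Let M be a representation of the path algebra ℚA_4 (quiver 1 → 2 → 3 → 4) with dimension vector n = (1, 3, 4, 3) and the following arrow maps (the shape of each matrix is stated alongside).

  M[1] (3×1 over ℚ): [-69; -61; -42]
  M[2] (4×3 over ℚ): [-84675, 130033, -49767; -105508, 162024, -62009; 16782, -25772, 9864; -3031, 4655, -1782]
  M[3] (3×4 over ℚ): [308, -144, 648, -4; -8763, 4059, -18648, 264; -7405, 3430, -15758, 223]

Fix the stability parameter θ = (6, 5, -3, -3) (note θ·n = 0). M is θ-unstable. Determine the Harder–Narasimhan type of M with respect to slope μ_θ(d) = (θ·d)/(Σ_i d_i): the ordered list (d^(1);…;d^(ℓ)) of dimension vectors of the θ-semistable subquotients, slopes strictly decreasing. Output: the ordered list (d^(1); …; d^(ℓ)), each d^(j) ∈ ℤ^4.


Barcode: M ≅ I[1,4], I[2,3], I[2,4], I[3,3], I[4,4]. HN layers by μ_θ (4 steps, strictly decreasing):
  μ^(1)=5/4; μ^(2)=1; μ^(3)=-1/3; μ^(4)=-3

((1, 1, 1, 1); (0, 1, 1, 0); (0, 1, 1, 1); (0, 0, 1, 1))


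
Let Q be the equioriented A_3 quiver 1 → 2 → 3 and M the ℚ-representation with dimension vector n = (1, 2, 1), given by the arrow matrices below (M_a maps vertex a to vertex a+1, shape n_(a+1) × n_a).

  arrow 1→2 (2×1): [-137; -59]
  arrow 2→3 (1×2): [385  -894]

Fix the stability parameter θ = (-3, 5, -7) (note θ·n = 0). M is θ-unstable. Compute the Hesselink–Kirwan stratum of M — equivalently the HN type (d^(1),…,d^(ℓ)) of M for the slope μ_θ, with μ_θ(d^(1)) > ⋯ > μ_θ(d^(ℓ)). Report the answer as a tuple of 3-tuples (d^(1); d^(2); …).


Via rank(M_{q-1}∘⋯∘M_p): M ≅ I[1,3], I[2,2].
μ_θ-semistable layers: μ^(1)=5; μ^(2)=-1; μ^(3)=-3

((0, 1, 0); (0, 1, 1); (1, 0, 0))


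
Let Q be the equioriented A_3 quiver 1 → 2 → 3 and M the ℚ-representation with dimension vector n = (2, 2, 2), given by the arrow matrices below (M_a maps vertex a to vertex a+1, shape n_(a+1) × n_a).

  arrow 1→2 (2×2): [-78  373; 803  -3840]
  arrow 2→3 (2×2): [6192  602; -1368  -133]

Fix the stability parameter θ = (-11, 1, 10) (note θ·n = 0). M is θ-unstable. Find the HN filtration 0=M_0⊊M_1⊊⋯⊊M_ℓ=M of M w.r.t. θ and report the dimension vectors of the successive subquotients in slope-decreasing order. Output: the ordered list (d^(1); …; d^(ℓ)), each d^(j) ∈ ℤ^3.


Interval decomposition of M: I[1,2], I[1,3], I[3,3].
HN type (ℓ=3): μ^(1)=10; μ^(2)=1; μ^(3)=-11

((0, 0, 2); (0, 2, 0); (2, 0, 0))


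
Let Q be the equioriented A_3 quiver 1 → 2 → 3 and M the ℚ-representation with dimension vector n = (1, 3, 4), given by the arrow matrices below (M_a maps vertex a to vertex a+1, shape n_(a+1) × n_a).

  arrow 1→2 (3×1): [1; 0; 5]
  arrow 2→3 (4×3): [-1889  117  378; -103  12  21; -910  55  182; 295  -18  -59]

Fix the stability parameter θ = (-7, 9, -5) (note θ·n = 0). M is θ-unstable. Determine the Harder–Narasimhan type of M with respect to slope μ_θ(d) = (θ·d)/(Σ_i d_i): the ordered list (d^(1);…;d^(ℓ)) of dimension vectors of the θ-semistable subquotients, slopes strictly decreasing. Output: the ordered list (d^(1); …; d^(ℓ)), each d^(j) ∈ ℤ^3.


Interval decomposition of M: I[1,3], I[2,3]^2, I[3,3].
HN type (ℓ=3): μ^(1)=2; μ^(2)=-5; μ^(3)=-7

((0, 3, 3); (0, 0, 1); (1, 0, 0))


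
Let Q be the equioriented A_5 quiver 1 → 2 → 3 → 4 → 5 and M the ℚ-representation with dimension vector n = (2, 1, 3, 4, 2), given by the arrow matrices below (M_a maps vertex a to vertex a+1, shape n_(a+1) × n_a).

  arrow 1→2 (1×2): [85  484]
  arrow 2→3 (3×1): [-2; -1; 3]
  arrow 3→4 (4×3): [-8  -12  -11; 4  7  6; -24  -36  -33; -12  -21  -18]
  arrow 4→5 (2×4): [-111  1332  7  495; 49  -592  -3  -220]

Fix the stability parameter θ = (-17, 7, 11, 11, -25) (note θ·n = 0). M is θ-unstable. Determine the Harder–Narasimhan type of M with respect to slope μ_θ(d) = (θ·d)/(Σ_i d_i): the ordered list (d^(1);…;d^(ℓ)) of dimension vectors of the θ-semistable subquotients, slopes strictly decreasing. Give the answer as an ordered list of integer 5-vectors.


Via rank(M_{q-1}∘⋯∘M_p): M ≅ I[1,1], I[1,5], I[3,3], I[3,4], I[4,4], I[4,5].
μ_θ-semistable layers: μ^(1)=11; μ^(2)=1; μ^(3)=-7; μ^(4)=-17

((0, 0, 2, 2, 0); (0, 1, 1, 1, 1); (0, 0, 0, 1, 1); (2, 0, 0, 0, 0))


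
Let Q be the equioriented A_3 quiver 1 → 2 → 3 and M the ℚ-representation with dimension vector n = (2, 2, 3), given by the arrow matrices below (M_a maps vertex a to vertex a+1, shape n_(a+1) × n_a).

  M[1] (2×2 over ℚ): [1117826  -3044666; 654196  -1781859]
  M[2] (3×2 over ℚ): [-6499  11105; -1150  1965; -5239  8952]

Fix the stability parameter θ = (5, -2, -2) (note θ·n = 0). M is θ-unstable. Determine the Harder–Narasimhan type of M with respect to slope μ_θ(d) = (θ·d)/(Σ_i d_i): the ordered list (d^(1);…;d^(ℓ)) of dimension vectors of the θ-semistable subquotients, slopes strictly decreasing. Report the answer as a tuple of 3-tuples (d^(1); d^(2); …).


Barcode: M ≅ I[1,3]^2, I[3,3]. HN layers by μ_θ (2 steps, strictly decreasing):
  μ^(1)=1/3; μ^(2)=-2

((2, 2, 2); (0, 0, 1))


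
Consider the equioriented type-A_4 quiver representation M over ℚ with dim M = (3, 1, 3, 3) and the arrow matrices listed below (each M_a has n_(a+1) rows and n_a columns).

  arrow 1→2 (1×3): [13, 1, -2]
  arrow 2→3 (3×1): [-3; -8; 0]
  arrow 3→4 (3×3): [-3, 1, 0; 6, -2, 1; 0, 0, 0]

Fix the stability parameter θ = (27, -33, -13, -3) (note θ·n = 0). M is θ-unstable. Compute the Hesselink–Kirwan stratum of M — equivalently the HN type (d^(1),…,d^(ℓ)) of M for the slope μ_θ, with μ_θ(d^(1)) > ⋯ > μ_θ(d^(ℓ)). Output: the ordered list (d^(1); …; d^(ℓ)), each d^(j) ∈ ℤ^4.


Via rank(M_{q-1}∘⋯∘M_p): M ≅ I[1,1]^2, I[1,4], I[3,3], I[3,4], I[4,4].
μ_θ-semistable layers: μ^(1)=27; μ^(2)=-3; μ^(3)=-19/3; μ^(4)=-13

((2, 0, 0, 0); (0, 0, 0, 3); (1, 1, 1, 0); (0, 0, 2, 0))


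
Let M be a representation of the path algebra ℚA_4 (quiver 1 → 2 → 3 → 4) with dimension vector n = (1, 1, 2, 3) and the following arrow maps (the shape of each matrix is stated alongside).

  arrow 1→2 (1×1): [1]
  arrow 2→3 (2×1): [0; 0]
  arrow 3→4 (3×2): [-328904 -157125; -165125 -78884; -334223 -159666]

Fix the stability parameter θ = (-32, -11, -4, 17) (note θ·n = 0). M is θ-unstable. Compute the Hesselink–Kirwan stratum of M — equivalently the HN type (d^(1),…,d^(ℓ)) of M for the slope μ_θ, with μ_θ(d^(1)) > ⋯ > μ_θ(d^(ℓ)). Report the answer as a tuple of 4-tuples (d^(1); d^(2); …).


Via rank(M_{q-1}∘⋯∘M_p): M ≅ I[1,2], I[3,4]^2, I[4,4].
μ_θ-semistable layers: μ^(1)=17; μ^(2)=-4; μ^(3)=-11; μ^(4)=-32

((0, 0, 0, 3); (0, 0, 2, 0); (0, 1, 0, 0); (1, 0, 0, 0))


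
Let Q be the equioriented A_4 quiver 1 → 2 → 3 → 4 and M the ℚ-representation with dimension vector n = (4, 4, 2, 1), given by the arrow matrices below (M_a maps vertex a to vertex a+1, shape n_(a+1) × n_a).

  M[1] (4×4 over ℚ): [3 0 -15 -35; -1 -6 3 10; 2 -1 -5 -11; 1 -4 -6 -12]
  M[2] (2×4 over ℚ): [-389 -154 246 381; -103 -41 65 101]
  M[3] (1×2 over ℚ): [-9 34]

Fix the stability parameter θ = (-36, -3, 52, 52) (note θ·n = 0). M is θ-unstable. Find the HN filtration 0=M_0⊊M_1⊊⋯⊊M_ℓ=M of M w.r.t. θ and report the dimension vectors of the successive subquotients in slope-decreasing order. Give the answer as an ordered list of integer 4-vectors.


Via rank(M_{q-1}∘⋯∘M_p): M ≅ I[1,2]^2, I[1,3], I[1,4].
μ_θ-semistable layers: μ^(1)=52; μ^(2)=-3; μ^(3)=-36

((0, 0, 2, 1); (0, 4, 0, 0); (4, 0, 0, 0))


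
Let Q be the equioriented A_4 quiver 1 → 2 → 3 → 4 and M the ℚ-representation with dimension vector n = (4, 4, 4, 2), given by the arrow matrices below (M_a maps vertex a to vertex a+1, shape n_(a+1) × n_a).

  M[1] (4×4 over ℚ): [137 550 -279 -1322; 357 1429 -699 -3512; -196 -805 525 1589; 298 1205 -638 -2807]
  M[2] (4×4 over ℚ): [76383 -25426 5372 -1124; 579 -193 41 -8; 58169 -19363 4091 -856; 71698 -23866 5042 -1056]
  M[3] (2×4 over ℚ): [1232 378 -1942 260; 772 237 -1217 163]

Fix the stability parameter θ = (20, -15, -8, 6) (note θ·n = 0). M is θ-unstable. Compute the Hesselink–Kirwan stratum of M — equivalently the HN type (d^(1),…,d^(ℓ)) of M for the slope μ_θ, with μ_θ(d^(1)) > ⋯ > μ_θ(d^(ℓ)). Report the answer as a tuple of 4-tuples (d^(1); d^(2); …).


Barcode: M ≅ I[1,2]^2, I[1,3]^2, I[3,4]^2. HN layers by μ_θ (4 steps, strictly decreasing):
  μ^(1)=6; μ^(2)=5/2; μ^(3)=-1; μ^(4)=-8

((0, 0, 0, 2); (2, 2, 0, 0); (2, 2, 2, 0); (0, 0, 2, 0))


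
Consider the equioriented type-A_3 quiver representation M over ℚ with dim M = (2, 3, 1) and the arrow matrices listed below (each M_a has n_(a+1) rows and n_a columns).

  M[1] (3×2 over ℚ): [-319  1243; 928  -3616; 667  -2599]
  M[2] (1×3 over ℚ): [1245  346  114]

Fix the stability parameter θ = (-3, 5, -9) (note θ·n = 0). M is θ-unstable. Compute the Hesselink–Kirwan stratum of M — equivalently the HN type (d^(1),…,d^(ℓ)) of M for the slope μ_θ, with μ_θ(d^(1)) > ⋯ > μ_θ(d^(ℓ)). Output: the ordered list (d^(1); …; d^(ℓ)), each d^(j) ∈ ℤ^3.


Barcode: M ≅ I[1,1], I[1,3], I[2,2]^2. HN layers by μ_θ (3 steps, strictly decreasing):
  μ^(1)=5; μ^(2)=-2; μ^(3)=-3

((0, 2, 0); (0, 1, 1); (2, 0, 0))


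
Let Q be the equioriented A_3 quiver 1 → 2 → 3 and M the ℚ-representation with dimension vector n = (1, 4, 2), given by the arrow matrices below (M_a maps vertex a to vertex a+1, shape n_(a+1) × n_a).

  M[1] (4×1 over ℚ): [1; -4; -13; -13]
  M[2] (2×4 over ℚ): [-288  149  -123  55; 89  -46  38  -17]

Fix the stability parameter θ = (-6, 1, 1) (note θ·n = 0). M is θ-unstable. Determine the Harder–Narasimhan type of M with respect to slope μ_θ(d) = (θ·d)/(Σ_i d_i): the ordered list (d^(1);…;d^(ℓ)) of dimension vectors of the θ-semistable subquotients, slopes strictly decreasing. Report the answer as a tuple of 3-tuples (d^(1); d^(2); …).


Via rank(M_{q-1}∘⋯∘M_p): M ≅ I[1,2], I[2,2], I[2,3]^2.
μ_θ-semistable layers: μ^(1)=1; μ^(2)=-6

((0, 4, 2); (1, 0, 0))


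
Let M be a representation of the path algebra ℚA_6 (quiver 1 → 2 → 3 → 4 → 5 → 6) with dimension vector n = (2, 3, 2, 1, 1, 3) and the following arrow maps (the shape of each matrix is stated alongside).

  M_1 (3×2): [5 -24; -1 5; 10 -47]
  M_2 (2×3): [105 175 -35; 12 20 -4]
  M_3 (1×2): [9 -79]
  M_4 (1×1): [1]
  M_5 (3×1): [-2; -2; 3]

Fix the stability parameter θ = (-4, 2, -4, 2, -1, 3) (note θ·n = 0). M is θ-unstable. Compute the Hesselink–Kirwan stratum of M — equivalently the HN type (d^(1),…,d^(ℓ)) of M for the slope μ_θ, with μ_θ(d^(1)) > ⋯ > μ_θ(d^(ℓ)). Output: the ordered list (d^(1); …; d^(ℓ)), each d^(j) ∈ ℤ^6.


Barcode: M ≅ I[1,2]^2, I[2,6], I[3,3], I[6,6]^2. HN layers by μ_θ (5 steps, strictly decreasing):
  μ^(1)=3; μ^(2)=2; μ^(3)=1/2; μ^(4)=-1; μ^(5)=-4

((0, 0, 0, 0, 0, 3); (0, 2, 0, 0, 0, 0); (0, 0, 0, 1, 1, 0); (0, 1, 1, 0, 0, 0); (2, 0, 1, 0, 0, 0))


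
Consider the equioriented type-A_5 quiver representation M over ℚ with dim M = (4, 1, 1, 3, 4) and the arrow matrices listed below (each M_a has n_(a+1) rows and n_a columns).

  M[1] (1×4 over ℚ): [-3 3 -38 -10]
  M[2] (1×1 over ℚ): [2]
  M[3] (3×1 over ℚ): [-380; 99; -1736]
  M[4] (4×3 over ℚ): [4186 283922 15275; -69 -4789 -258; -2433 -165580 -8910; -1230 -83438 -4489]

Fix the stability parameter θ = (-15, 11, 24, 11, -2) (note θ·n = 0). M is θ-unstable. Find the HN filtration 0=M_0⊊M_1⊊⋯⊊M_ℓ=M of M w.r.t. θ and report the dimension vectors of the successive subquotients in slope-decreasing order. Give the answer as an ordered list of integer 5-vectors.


Via rank(M_{q-1}∘⋯∘M_p): M ≅ I[1,1]^3, I[1,5], I[4,5]^2, I[5,5].
μ_θ-semistable layers: μ^(1)=11; μ^(2)=9/2; μ^(3)=-2; μ^(4)=-15

((0, 1, 1, 1, 1); (0, 0, 0, 2, 2); (0, 0, 0, 0, 1); (4, 0, 0, 0, 0))


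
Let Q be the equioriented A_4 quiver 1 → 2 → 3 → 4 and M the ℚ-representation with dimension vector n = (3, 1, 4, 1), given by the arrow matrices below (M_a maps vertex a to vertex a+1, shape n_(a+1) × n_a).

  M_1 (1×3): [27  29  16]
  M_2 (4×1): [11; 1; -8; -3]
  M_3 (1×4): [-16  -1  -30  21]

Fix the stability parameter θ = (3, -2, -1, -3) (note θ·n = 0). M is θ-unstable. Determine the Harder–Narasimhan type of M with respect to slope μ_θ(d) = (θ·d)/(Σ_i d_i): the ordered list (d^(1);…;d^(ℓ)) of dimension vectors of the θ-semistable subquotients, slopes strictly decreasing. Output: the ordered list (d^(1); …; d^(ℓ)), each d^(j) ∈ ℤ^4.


Via rank(M_{q-1}∘⋯∘M_p): M ≅ I[1,1]^2, I[1,3], I[3,3]^2, I[3,4].
μ_θ-semistable layers: μ^(1)=3; μ^(2)=0; μ^(3)=-1; μ^(4)=-2

((2, 0, 0, 0); (1, 1, 1, 0); (0, 0, 2, 0); (0, 0, 1, 1))


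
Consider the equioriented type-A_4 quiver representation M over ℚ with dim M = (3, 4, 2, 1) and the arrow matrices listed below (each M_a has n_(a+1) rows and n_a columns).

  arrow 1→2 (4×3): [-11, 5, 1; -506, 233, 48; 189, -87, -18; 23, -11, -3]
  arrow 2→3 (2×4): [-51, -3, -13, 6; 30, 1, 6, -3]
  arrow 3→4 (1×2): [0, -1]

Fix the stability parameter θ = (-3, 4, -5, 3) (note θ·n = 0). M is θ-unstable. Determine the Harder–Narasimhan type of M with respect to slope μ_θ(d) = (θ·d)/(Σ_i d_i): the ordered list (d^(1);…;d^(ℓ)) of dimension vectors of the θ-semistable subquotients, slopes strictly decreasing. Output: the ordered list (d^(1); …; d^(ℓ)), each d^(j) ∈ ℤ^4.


Interval decomposition of M: I[1,2], I[1,3], I[1,4], I[2,2].
HN type (ℓ=4): μ^(1)=4; μ^(2)=3; μ^(3)=-1/2; μ^(4)=-3

((0, 2, 0, 0); (0, 0, 0, 1); (0, 2, 2, 0); (3, 0, 0, 0))


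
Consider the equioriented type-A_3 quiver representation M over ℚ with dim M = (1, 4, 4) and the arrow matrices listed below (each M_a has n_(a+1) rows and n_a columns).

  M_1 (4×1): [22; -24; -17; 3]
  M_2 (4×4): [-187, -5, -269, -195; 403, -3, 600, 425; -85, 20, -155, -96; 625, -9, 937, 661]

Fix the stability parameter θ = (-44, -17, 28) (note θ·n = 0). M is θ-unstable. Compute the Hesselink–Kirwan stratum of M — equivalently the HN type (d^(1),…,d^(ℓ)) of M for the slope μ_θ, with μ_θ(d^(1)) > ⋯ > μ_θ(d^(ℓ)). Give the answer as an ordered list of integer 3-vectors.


Via rank(M_{q-1}∘⋯∘M_p): M ≅ I[1,3], I[2,2], I[2,3]^2, I[3,3].
μ_θ-semistable layers: μ^(1)=28; μ^(2)=-17; μ^(3)=-44

((0, 0, 4); (0, 4, 0); (1, 0, 0))


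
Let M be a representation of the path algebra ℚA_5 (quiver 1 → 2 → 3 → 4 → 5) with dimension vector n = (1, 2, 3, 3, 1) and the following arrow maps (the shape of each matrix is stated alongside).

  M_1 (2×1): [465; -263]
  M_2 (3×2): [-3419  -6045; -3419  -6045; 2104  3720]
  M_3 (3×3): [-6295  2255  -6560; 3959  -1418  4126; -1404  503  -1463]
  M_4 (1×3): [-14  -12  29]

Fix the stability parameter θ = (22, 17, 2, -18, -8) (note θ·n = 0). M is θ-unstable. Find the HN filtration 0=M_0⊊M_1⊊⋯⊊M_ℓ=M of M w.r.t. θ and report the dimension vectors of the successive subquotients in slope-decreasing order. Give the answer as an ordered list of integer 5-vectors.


Via rank(M_{q-1}∘⋯∘M_p): M ≅ I[1,2], I[2,5], I[3,4]^2.
μ_θ-semistable layers: μ^(1)=39/2; μ^(2)=-7/4; μ^(3)=-8

((1, 1, 0, 0, 0); (0, 1, 1, 1, 1); (0, 0, 2, 2, 0))


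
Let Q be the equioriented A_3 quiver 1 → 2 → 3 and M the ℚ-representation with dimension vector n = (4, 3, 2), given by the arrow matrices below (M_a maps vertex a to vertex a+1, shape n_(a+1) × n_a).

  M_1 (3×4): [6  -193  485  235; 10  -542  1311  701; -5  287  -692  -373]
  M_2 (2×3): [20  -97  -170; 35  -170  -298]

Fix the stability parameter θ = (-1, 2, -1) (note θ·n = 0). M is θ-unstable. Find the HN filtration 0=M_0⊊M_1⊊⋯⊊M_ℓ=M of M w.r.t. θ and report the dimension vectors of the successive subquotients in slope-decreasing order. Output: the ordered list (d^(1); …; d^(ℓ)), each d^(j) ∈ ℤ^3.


Interval decomposition of M: I[1,1], I[1,2], I[1,3]^2.
HN type (ℓ=3): μ^(1)=2; μ^(2)=1/2; μ^(3)=-1

((0, 1, 0); (0, 2, 2); (4, 0, 0))


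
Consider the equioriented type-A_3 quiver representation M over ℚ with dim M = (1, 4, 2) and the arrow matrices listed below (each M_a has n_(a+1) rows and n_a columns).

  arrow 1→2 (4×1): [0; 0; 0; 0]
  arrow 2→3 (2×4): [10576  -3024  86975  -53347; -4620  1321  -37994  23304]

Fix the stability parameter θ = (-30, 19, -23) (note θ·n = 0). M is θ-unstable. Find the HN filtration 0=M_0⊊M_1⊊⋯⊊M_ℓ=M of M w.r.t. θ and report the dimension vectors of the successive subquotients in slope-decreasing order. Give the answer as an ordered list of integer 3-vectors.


Interval decomposition of M: I[1,1], I[2,2]^2, I[2,3]^2.
HN type (ℓ=3): μ^(1)=19; μ^(2)=-2; μ^(3)=-30

((0, 2, 0); (0, 2, 2); (1, 0, 0))


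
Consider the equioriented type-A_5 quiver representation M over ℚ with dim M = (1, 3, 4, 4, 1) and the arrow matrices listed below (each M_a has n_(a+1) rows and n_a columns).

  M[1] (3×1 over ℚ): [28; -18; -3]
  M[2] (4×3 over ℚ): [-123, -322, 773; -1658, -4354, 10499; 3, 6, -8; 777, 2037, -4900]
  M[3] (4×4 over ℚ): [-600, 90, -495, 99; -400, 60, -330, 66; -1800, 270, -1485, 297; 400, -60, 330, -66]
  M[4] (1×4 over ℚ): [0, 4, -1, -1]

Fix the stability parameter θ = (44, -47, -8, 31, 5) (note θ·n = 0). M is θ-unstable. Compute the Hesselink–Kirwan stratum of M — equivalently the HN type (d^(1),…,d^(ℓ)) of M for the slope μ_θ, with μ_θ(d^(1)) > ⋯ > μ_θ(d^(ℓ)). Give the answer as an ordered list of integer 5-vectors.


Barcode: M ≅ I[1,3], I[2,3], I[2,5], I[3,3], I[4,4]^3. HN layers by μ_θ (5 steps, strictly decreasing):
  μ^(1)=31; μ^(2)=18; μ^(3)=-11/3; μ^(4)=-8; μ^(5)=-47

((0, 0, 0, 3, 0); (0, 0, 0, 1, 1); (1, 1, 1, 0, 0); (0, 0, 3, 0, 0); (0, 2, 0, 0, 0))


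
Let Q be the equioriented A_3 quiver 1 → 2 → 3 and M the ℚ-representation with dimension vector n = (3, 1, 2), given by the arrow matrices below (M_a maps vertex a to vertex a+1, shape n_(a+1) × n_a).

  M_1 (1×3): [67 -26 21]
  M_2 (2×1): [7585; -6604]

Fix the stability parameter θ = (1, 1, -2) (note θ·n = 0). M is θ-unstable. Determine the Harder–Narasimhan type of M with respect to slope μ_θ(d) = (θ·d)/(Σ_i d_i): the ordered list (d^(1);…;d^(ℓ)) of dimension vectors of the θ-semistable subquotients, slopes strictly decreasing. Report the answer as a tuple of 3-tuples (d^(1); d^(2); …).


Via rank(M_{q-1}∘⋯∘M_p): M ≅ I[1,1]^2, I[1,3], I[3,3].
μ_θ-semistable layers: μ^(1)=1; μ^(2)=0; μ^(3)=-2

((2, 0, 0); (1, 1, 1); (0, 0, 1))


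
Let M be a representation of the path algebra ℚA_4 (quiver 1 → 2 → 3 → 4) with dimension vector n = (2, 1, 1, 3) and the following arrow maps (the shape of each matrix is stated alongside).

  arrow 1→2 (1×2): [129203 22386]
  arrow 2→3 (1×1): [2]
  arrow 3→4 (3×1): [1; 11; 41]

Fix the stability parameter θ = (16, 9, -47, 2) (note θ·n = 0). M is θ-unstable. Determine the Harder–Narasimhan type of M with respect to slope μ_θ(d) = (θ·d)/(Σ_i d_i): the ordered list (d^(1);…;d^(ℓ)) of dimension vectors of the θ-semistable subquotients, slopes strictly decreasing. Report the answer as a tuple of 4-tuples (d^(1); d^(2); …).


Via rank(M_{q-1}∘⋯∘M_p): M ≅ I[1,1], I[1,4], I[4,4]^2.
μ_θ-semistable layers: μ^(1)=16; μ^(2)=2; μ^(3)=-22/3

((1, 0, 0, 0); (0, 0, 0, 3); (1, 1, 1, 0))


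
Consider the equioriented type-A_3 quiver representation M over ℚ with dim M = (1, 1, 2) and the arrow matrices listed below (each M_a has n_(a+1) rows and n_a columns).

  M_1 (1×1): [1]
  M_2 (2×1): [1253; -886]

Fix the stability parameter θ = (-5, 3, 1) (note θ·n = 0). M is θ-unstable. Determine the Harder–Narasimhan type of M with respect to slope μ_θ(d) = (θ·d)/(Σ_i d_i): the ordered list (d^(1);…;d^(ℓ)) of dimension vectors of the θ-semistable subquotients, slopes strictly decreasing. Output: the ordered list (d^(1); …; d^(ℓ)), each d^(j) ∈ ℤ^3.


Via rank(M_{q-1}∘⋯∘M_p): M ≅ I[1,3], I[3,3].
μ_θ-semistable layers: μ^(1)=2; μ^(2)=1; μ^(3)=-5

((0, 1, 1); (0, 0, 1); (1, 0, 0))


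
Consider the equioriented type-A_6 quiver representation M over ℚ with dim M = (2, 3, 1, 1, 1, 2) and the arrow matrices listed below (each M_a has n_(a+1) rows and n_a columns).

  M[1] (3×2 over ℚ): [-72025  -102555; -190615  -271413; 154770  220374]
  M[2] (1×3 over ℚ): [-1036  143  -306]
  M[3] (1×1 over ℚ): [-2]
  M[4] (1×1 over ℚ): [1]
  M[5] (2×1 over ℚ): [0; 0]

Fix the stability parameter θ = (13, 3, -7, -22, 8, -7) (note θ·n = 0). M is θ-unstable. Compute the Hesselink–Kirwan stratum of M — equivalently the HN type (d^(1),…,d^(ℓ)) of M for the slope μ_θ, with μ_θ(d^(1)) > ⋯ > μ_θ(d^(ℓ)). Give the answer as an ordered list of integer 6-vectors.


Interval decomposition of M: I[1,1], I[1,5], I[2,2]^2, I[6,6]^2.
HN type (ℓ=5): μ^(1)=13; μ^(2)=8; μ^(3)=3; μ^(4)=-13/4; μ^(5)=-7

((1, 0, 0, 0, 0, 0); (0, 0, 0, 0, 1, 0); (0, 2, 0, 0, 0, 0); (1, 1, 1, 1, 0, 0); (0, 0, 0, 0, 0, 2))


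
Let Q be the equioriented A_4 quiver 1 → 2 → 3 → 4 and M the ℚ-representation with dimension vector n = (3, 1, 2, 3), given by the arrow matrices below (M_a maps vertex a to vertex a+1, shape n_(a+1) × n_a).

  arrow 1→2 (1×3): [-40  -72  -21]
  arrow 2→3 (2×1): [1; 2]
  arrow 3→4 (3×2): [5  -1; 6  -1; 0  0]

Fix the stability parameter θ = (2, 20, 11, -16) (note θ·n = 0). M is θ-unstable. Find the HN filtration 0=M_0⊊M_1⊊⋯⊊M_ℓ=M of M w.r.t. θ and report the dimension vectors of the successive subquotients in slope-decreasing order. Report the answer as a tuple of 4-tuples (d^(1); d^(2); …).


Via rank(M_{q-1}∘⋯∘M_p): M ≅ I[1,1]^2, I[1,4], I[3,4], I[4,4].
μ_θ-semistable layers: μ^(1)=5; μ^(2)=2; μ^(3)=-5/2; μ^(4)=-16

((0, 1, 1, 1); (3, 0, 0, 0); (0, 0, 1, 1); (0, 0, 0, 1))


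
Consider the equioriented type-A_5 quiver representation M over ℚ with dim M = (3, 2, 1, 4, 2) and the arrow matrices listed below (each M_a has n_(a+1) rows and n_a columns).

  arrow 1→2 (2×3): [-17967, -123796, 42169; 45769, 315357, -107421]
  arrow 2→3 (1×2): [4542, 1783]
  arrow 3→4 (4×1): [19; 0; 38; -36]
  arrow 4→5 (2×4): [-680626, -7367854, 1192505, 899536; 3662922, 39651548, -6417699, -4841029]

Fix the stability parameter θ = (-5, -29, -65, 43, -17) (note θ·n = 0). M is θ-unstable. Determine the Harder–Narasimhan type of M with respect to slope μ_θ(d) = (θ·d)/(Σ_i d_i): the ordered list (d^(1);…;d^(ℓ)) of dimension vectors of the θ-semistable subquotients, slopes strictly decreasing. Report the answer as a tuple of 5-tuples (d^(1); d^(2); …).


Via rank(M_{q-1}∘⋯∘M_p): M ≅ I[1,1], I[1,2], I[1,4], I[4,4], I[4,5]^2.
μ_θ-semistable layers: μ^(1)=43; μ^(2)=13; μ^(3)=-5; μ^(4)=-17; μ^(5)=-33

((0, 0, 0, 2, 0); (0, 0, 0, 2, 2); (1, 0, 0, 0, 0); (1, 1, 0, 0, 0); (1, 1, 1, 0, 0))


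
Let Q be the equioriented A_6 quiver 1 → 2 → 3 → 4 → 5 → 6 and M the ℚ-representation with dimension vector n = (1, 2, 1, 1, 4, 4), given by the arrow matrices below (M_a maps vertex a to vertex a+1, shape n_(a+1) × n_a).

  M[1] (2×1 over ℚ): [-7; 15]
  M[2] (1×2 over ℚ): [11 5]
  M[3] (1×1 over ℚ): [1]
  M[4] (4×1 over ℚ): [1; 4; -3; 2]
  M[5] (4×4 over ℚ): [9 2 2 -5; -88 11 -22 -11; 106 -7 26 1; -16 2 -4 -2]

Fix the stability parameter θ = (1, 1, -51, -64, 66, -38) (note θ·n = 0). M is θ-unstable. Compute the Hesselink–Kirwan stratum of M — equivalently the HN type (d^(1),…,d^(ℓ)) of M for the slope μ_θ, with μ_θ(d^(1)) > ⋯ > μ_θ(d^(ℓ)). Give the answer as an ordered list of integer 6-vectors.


Barcode: M ≅ I[1,6], I[2,2], I[5,5]^2, I[5,6], I[6,6]^2. HN layers by μ_θ (5 steps, strictly decreasing):
  μ^(1)=66; μ^(2)=14; μ^(3)=1; μ^(4)=-113/4; μ^(5)=-38

((0, 0, 0, 0, 2, 0); (0, 0, 0, 0, 2, 2); (0, 1, 0, 0, 0, 0); (1, 1, 1, 1, 0, 0); (0, 0, 0, 0, 0, 2))


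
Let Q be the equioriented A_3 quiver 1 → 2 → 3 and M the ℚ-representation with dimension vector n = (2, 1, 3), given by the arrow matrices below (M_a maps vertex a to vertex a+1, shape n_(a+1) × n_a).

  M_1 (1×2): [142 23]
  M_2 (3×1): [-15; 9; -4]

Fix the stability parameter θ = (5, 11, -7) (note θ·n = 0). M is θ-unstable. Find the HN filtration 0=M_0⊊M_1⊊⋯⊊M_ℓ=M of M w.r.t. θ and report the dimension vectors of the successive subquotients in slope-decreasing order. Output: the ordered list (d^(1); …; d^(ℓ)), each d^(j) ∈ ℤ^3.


Barcode: M ≅ I[1,1], I[1,3], I[3,3]^2. HN layers by μ_θ (3 steps, strictly decreasing):
  μ^(1)=5; μ^(2)=3; μ^(3)=-7

((1, 0, 0); (1, 1, 1); (0, 0, 2))


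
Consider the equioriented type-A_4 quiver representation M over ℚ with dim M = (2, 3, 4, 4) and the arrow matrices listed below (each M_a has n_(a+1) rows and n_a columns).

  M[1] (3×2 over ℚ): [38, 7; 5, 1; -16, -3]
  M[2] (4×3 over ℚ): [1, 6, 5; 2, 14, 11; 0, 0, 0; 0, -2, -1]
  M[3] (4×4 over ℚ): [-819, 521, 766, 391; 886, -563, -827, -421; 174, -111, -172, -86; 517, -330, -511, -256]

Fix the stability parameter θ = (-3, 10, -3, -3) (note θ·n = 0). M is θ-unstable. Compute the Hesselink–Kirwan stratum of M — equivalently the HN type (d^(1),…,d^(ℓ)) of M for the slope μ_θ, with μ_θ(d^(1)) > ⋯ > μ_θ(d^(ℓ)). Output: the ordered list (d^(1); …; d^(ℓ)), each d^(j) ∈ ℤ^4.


Via rank(M_{q-1}∘⋯∘M_p): M ≅ I[1,2], I[1,4], I[2,4], I[3,4]^2.
μ_θ-semistable layers: μ^(1)=10; μ^(2)=4/3; μ^(3)=-3

((0, 1, 0, 0); (0, 2, 2, 2); (2, 0, 2, 2))


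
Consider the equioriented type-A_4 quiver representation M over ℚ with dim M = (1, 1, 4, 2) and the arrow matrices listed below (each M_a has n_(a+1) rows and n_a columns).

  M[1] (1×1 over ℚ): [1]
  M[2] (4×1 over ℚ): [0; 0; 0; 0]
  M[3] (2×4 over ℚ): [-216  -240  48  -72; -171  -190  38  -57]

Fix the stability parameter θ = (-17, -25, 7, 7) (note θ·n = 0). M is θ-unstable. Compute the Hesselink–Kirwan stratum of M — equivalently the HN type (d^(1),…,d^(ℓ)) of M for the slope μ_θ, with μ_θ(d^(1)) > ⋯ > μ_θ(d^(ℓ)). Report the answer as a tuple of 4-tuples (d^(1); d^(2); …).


Barcode: M ≅ I[1,2], I[3,3]^3, I[3,4], I[4,4]. HN layers by μ_θ (2 steps, strictly decreasing):
  μ^(1)=7; μ^(2)=-21

((0, 0, 4, 2); (1, 1, 0, 0))


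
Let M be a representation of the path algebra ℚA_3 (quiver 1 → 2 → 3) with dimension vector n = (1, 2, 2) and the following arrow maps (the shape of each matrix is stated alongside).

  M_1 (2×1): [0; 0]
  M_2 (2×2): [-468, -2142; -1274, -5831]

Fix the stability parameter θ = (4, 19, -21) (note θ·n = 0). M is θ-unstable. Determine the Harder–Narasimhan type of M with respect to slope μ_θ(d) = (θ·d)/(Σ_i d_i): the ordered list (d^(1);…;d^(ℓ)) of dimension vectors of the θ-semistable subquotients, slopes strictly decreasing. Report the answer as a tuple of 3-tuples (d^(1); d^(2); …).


Via rank(M_{q-1}∘⋯∘M_p): M ≅ I[1,1], I[2,2], I[2,3], I[3,3].
μ_θ-semistable layers: μ^(1)=19; μ^(2)=4; μ^(3)=-1; μ^(4)=-21

((0, 1, 0); (1, 0, 0); (0, 1, 1); (0, 0, 1))


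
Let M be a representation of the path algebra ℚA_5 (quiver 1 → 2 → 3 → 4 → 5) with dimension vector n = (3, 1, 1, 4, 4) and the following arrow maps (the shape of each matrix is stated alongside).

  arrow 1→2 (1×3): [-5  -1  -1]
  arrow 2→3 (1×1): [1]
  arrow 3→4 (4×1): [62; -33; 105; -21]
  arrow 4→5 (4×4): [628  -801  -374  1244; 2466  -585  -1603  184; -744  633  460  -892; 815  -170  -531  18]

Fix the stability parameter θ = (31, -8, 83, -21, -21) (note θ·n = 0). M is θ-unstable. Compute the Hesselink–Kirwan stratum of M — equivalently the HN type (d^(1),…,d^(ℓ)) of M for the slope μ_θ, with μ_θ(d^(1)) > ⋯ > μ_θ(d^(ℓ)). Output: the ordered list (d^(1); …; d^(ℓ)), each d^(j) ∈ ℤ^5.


Via rank(M_{q-1}∘⋯∘M_p): M ≅ I[1,1]^2, I[1,5], I[4,5]^3.
μ_θ-semistable layers: μ^(1)=31; μ^(2)=41/3; μ^(3)=23/2; μ^(4)=-21

((2, 0, 0, 0, 0); (0, 0, 1, 1, 1); (1, 1, 0, 0, 0); (0, 0, 0, 3, 3))


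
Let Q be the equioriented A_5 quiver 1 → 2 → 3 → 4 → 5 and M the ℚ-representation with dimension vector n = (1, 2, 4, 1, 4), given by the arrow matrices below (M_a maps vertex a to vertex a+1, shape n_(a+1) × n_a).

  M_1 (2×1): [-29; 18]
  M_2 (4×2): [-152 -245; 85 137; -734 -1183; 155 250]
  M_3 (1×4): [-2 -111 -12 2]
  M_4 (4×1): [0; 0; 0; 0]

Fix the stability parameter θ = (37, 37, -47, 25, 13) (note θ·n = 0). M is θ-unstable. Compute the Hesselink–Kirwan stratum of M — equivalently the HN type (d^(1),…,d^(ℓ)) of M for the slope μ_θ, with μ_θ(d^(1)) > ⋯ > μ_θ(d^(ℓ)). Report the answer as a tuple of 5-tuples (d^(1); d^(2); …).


Barcode: M ≅ I[1,4], I[2,3], I[3,3]^2, I[5,5]^4. HN layers by μ_θ (5 steps, strictly decreasing):
  μ^(1)=25; μ^(2)=13; μ^(3)=9; μ^(4)=-5; μ^(5)=-47

((0, 0, 0, 1, 0); (0, 0, 0, 0, 4); (1, 1, 1, 0, 0); (0, 1, 1, 0, 0); (0, 0, 2, 0, 0))


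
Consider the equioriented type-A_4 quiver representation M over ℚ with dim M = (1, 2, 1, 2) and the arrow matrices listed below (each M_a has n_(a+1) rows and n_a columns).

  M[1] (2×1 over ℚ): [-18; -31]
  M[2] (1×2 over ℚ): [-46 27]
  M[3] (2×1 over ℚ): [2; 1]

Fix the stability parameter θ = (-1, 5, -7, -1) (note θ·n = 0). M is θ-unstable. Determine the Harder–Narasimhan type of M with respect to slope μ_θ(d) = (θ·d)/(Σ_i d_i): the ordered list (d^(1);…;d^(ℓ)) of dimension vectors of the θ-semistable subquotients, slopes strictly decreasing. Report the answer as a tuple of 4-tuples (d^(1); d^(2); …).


Barcode: M ≅ I[1,4], I[2,2], I[4,4]. HN layers by μ_θ (2 steps, strictly decreasing):
  μ^(1)=5; μ^(2)=-1

((0, 1, 0, 0); (1, 1, 1, 2))


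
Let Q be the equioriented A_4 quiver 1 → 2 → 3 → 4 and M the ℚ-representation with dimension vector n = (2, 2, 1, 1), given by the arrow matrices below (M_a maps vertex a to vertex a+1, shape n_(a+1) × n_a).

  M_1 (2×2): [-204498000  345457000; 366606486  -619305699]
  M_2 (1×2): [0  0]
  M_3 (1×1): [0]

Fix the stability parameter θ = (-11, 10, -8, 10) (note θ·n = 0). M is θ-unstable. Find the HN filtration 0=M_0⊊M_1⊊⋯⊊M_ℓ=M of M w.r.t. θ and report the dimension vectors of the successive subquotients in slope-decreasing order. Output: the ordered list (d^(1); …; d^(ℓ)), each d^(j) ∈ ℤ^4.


Interval decomposition of M: I[1,1], I[1,2], I[2,2], I[3,3], I[4,4].
HN type (ℓ=3): μ^(1)=10; μ^(2)=-8; μ^(3)=-11

((0, 2, 0, 1); (0, 0, 1, 0); (2, 0, 0, 0))


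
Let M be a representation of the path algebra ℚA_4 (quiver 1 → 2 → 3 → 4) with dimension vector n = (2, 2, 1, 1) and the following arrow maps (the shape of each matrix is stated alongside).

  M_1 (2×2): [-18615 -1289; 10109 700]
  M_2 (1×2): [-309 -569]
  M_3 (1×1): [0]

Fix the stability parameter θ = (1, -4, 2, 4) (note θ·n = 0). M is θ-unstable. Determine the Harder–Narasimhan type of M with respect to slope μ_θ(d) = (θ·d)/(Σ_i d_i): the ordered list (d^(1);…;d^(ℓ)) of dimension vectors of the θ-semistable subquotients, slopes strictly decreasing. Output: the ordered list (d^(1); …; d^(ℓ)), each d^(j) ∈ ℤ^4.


Via rank(M_{q-1}∘⋯∘M_p): M ≅ I[1,2], I[1,3], I[4,4].
μ_θ-semistable layers: μ^(1)=4; μ^(2)=2; μ^(3)=-3/2

((0, 0, 0, 1); (0, 0, 1, 0); (2, 2, 0, 0))


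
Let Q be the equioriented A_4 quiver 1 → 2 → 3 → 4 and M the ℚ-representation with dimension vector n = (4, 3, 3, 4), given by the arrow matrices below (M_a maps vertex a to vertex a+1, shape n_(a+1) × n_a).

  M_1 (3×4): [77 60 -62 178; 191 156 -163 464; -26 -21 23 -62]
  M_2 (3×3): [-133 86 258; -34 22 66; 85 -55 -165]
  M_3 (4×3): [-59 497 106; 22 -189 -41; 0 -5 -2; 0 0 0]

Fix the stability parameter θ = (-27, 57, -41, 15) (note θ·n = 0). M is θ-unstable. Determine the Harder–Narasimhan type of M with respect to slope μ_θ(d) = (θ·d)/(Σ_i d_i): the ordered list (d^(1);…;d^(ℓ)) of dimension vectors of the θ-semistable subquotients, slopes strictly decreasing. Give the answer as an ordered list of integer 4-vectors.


Interval decomposition of M: I[1,1], I[1,2], I[1,4]^2, I[3,4], I[4,4].
HN type (ℓ=5): μ^(1)=57; μ^(2)=15; μ^(3)=8; μ^(4)=-27; μ^(5)=-41

((0, 1, 0, 0); (0, 0, 0, 4); (0, 2, 2, 0); (4, 0, 0, 0); (0, 0, 1, 0))


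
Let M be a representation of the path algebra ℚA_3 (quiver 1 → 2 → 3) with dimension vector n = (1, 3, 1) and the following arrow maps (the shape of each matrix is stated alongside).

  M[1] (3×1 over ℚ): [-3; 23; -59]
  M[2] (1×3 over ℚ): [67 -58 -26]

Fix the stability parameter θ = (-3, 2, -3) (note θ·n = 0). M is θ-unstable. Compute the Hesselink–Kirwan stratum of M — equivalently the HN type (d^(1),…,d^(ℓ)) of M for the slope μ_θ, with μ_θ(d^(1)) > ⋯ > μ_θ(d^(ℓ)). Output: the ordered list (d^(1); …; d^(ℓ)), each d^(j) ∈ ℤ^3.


Barcode: M ≅ I[1,3], I[2,2]^2. HN layers by μ_θ (3 steps, strictly decreasing):
  μ^(1)=2; μ^(2)=-1/2; μ^(3)=-3

((0, 2, 0); (0, 1, 1); (1, 0, 0))


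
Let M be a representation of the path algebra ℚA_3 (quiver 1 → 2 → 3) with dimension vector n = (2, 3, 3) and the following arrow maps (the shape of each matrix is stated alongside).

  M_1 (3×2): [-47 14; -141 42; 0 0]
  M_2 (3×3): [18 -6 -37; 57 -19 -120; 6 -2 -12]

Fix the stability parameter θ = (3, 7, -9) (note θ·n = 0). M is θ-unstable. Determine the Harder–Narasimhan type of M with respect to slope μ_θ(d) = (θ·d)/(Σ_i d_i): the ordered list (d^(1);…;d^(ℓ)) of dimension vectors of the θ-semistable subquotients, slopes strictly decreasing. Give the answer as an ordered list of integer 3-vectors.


Interval decomposition of M: I[1,1], I[1,2], I[2,3]^2, I[3,3].
HN type (ℓ=4): μ^(1)=7; μ^(2)=3; μ^(3)=-1; μ^(4)=-9

((0, 1, 0); (2, 0, 0); (0, 2, 2); (0, 0, 1))


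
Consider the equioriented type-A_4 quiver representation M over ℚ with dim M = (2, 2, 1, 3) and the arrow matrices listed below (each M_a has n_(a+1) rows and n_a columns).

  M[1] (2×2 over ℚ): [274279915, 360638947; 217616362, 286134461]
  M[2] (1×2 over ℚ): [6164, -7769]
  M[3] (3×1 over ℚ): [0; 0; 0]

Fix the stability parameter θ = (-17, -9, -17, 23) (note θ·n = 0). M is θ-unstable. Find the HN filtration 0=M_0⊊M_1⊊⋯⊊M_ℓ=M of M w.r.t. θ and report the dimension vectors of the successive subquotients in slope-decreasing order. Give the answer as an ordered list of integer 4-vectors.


Interval decomposition of M: I[1,2], I[1,3], I[4,4]^3.
HN type (ℓ=4): μ^(1)=23; μ^(2)=-9; μ^(3)=-13; μ^(4)=-17

((0, 0, 0, 3); (0, 1, 0, 0); (0, 1, 1, 0); (2, 0, 0, 0))


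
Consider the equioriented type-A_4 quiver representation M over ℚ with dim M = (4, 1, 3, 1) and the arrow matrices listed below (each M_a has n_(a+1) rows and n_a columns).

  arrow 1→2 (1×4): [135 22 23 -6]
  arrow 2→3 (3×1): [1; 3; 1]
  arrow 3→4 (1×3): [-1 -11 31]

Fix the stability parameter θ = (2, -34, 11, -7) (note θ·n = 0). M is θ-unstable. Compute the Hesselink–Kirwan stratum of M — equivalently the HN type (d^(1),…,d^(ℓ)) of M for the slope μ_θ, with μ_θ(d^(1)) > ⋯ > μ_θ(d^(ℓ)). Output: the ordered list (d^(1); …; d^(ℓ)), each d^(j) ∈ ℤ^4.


Via rank(M_{q-1}∘⋯∘M_p): M ≅ I[1,1]^3, I[1,4], I[3,3]^2.
μ_θ-semistable layers: μ^(1)=11; μ^(2)=2; μ^(3)=-16

((0, 0, 2, 0); (3, 0, 1, 1); (1, 1, 0, 0))
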